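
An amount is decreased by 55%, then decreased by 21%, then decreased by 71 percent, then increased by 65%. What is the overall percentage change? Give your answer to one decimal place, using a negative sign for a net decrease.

The combined multiplier is 0.45 × 0.79 × 0.29 × 1.65 = 0.17010675.
That corresponds to a decrease of 83.0%.

-83.0%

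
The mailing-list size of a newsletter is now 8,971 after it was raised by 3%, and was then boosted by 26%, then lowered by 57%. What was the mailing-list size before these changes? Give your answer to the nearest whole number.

The overall multiplier applied was 1.03 × 1.26 × 0.43 = 0.558054.
So the original mailing-list size was 8,971 ÷ 0.558054 ≈ 16,076.

16,076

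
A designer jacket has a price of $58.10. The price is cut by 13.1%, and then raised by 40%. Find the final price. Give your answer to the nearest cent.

13.1% decrease: $58.10 × 0.869 = $50.4889.
Apply the 40% increase: $50.4889 × 1.4 = $70.68446 ≈ $70.68.

$70.68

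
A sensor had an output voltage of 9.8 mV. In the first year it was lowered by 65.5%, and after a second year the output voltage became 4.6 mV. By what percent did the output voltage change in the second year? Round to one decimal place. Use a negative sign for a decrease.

After the first year: 9.8 × 0.345 = 3.381.
Second-year multiplier: 4.6 ÷ 3.381 ≈ 1.36054.
That is a change of 36.1%.

36.1%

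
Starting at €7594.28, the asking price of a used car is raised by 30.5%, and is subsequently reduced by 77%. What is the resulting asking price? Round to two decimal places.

€2279.42

Apply the 30.5% increase: €7594.28 × 1.305 = €9910.5354.
After the 77% decrease: €9910.5354 × 0.23 = €2279.423142 ≈ €2279.42.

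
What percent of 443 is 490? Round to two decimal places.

110.61%

490 ÷ 443 ≈ 110.61%.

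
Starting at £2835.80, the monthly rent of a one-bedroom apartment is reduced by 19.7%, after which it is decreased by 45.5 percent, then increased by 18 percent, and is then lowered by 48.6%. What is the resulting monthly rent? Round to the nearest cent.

Apply the 19.7% decrease: £2835.80 × 0.803 = £2277.1474.
After the 45.5% decrease: £2277.1474 × 0.545 = £1241.045333.
18% increase: £1241.045333 × 1.18 = £1464.43349294.
Apply the 48.6% decrease: £1464.43349294 × 0.514 = £752.71881537116 ≈ £752.72.

£752.72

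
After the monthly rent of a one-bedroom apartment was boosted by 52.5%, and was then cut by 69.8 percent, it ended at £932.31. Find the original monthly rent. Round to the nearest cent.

£2,024.34

The overall multiplier applied was 1.525 × 0.302 = 0.46055.
So the original monthly rent was £932.31 ÷ 0.46055 ≈ £2,024.34.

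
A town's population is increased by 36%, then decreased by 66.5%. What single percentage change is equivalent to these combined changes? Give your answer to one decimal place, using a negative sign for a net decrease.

-54.4%

A 36% increase multiplies by 1.36.
Then a 66.5% decrease: 1.36 × 0.335 = 0.4556.
Overall factor 0.4556, i.e. -54.4%.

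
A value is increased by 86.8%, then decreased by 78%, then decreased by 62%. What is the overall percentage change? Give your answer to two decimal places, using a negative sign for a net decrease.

The combined multiplier is 1.868 × 0.22 × 0.38 = 0.1561648.
That corresponds to a decrease of 84.38%.

-84.38%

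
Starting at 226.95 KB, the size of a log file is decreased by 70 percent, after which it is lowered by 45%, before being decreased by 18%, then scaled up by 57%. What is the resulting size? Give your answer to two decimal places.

48.21 KB

70% decrease: 226.95 × 0.3 = 68.085.
After the 45% decrease: 68.085 × 0.55 = 37.44675.
Apply the 18% decrease: 37.44675 × 0.82 = 30.706335.
Apply the 57% increase: 30.706335 × 1.57 = 48.20894595 ≈ 48.21.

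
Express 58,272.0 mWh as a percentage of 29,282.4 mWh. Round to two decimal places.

199.00%

58,272.0 mWh ÷ 29,282.4 mWh ≈ 199.00%.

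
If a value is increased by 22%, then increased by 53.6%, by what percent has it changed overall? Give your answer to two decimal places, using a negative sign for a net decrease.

87.39%

A 22% increase multiplies by 1.22.
Then a 53.6% increase: 1.22 × 1.536 = 1.87392.
Overall factor 1.87392, i.e. 87.39%.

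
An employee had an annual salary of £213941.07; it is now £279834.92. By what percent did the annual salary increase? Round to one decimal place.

Change: £279834.92 − £213941.07 = £65893.85.
Relative to the original: £65893.85 ÷ £213941.07 ≈ 30.8%.
So the annual salary increased by 30.8%.

30.8%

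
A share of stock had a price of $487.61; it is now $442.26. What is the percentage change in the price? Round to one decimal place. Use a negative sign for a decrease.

-9.3%

Change: $442.26 − $487.61 = -$45.35.
Relative to the original: -$45.35 ÷ $487.61 ≈ -9.3%.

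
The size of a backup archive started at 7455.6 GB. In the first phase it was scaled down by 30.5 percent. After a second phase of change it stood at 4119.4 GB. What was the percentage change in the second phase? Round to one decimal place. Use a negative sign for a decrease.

-20.5%

After the first phase: 7455.6 × 0.695 = 5181.642.
Second-phase multiplier: 4119.4 ÷ 5181.642 ≈ 0.795.
That is a change of -20.5%.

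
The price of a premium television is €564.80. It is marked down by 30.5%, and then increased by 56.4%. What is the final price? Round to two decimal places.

€613.93

After the 30.5% decrease: €564.80 × 0.695 = €392.536.
After the 56.4% increase: €392.536 × 1.564 = €613.926304 ≈ €613.93.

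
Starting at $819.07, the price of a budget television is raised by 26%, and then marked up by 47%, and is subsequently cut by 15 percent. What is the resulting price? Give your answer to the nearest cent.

$1289.52

Each change multiplies by a factor: 1.26 × 1.47 × 0.85 = 1.57437.
$819.07 × 1.57437 = $1289.5192359 ≈ $1289.52.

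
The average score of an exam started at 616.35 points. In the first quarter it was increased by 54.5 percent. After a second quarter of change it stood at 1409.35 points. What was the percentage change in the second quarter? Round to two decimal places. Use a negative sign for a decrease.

After the first quarter: 616.35 × 1.545 = 952.26075.
Second-quarter multiplier: 1409.35 ÷ 952.26075 ≈ 1.480004.
That is a change of 48.00%.

48.00%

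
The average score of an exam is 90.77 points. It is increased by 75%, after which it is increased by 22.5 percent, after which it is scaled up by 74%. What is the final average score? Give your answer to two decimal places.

338.58 points

After the 75% increase: 90.77 × 1.75 = 158.8475.
After the 22.5% increase: 158.8475 × 1.225 = 194.5881875.
After the 74% increase: 194.5881875 × 1.74 = 338.58344625 ≈ 338.58.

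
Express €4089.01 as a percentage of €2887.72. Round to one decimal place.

€4089.01 ÷ €2887.72 ≈ 141.6%.

141.6%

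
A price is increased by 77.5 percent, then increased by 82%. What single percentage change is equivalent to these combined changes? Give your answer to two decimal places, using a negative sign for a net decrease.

223.05%

A 77.5% increase multiplies by 1.775.
Then an 82% increase: 1.775 × 1.82 = 3.2305.
Overall factor 3.2305, i.e. 223.05%.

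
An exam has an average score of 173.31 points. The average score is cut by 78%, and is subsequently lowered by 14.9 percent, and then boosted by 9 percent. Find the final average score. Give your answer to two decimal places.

Each change multiplies by a factor: 0.22 × 0.851 × 1.09 = 0.2040698.
173.31 × 0.2040698 = 35.367337038 ≈ 35.37.

35.37 points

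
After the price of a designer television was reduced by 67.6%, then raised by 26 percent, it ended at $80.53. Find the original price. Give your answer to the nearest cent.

$197.26

Undoing the 26% increase: $80.53 ÷ 1.26 ≈ $63.912698.
Undoing the 67.6% decrease: $63.912698 ÷ 0.324 ≈ $197.26.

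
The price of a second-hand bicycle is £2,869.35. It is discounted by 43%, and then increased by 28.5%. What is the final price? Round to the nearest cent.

£2,101.66

After the 43% decrease: £2,869.35 × 0.57 = £1635.5295.
After the 28.5% increase: £1635.5295 × 1.285 = £2101.6554075 ≈ £2,101.66.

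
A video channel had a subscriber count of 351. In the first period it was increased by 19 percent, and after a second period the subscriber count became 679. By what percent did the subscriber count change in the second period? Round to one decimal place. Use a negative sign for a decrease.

After the first period: 351 × 1.19 = 417.69.
Second-period multiplier: 679 ÷ 417.69 ≈ 1.62561.
That is a change of 62.6%.

62.6%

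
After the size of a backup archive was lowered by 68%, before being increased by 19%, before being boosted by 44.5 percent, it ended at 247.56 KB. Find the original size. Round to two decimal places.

449.90 KB

The overall multiplier applied was 0.32 × 1.19 × 1.445 = 0.550256.
So the original size was 247.56 ÷ 0.550256 ≈ 449.90 KB.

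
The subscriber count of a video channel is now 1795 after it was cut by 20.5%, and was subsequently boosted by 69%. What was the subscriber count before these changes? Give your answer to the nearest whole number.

1336

Undoing the 69% increase: 1795 ÷ 1.69 ≈ 1062.130178.
Undoing the 20.5% decrease: 1062.130178 ÷ 0.795 ≈ 1336.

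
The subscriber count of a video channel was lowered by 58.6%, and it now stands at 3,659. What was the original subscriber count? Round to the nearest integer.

8,838

The overall multiplier applied was 0.414.
So the original subscriber count was 3,659 ÷ 0.414 ≈ 8,838.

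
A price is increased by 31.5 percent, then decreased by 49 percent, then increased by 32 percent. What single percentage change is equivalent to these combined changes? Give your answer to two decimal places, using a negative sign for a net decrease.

The combined multiplier is 1.315 × 0.51 × 1.32 = 0.885258.
That corresponds to a decrease of 11.47%.

-11.47%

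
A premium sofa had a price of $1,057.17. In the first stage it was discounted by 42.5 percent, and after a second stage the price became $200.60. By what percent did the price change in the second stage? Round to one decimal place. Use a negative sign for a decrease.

After the first stage: $1,057.17 × 0.575 = $607.87275.
Second-stage multiplier: $200.60 ÷ $607.87275 ≈ 0.33.
That is a change of -67.0%.

-67.0%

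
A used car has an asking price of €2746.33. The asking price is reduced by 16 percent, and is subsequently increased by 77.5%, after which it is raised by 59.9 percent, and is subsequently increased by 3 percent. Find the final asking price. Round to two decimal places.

€6743.98

16% decrease: €2746.33 × 0.84 = €2306.9172.
Apply the 77.5% increase: €2306.9172 × 1.775 = €4094.77803.
59.9% increase: €4094.77803 × 1.599 = €6547.55006997.
After the 3% increase: €6547.55006997 × 1.03 = €6743.9765720691 ≈ €6743.98.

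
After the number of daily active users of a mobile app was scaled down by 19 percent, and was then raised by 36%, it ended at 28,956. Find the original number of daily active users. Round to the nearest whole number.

The overall multiplier applied was 0.81 × 1.36 = 1.1016.
So the original number of daily active users was 28,956 ÷ 1.1016 ≈ 26,285.

26,285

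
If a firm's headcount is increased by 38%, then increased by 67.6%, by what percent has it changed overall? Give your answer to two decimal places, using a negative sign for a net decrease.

A 38% increase multiplies by 1.38.
Then a 67.6% increase: 1.38 × 1.676 = 2.31288.
Overall factor 2.31288, i.e. 131.29%.

131.29%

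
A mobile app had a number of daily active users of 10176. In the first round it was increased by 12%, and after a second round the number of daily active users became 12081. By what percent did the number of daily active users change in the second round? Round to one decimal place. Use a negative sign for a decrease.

After the first round: 10176 × 1.12 = 11397.12.
Second-round multiplier: 12081 ÷ 11397.12 ≈ 1.06.
That is a change of 6.0%.

6.0%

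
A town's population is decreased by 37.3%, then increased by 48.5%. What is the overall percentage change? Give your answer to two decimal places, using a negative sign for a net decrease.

-6.89%

The combined multiplier is 0.627 × 1.485 = 0.931095.
That corresponds to a decrease of 6.89%.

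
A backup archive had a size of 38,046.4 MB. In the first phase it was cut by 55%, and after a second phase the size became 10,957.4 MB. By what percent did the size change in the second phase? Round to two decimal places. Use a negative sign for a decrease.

-36.00%

After the first phase: 38,046.4 × 0.45 = 17120.88.
Second-phase multiplier: 10,957.4 ÷ 17120.88 ≈ 0.640002.
That is a change of -36.00%.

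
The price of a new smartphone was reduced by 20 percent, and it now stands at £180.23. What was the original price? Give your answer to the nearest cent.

The overall multiplier applied was 0.8.
So the original price was £180.23 ÷ 0.8 ≈ £225.29.

£225.29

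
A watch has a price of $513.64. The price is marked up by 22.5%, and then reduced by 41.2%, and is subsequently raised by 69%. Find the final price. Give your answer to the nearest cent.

Apply the 22.5% increase: $513.64 × 1.225 = $629.209.
After the 41.2% decrease: $629.209 × 0.588 = $369.974892.
Apply the 69% increase: $369.974892 × 1.69 = $625.25756748 ≈ $625.26.

$625.26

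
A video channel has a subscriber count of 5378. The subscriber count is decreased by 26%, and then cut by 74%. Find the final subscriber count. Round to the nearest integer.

1035

Each change multiplies by a factor: 0.74 × 0.26 = 0.1924.
5378 × 0.1924 = 1034.7272 ≈ 1035.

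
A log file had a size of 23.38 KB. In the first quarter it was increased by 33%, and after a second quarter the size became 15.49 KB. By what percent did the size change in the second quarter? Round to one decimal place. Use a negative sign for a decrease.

After the first quarter: 23.38 × 1.33 = 31.0954.
Second-quarter multiplier: 15.49 ÷ 31.0954 ≈ 0.49814.
That is a change of -50.2%.

-50.2%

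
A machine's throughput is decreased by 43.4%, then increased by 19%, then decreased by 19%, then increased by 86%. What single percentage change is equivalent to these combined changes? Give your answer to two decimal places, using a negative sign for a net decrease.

A 43.4% decrease multiplies by 0.566.
Then a 19% increase: 0.566 × 1.19 = 0.67354.
Then a 19% decrease: 0.67354 × 0.81 = 0.5455674.
Then an 86% increase: 0.5455674 × 1.86 = 1.014755364.
Overall factor 1.014755364, i.e. 1.48%.

1.48%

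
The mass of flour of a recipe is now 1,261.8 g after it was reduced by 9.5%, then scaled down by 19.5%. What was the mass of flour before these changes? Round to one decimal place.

Undoing the 19.5% decrease: 1,261.8 ÷ 0.805 ≈ 1567.453416.
Undoing the 9.5% decrease: 1567.453416 ÷ 0.905 ≈ 1,732.0 g.

1,732.0 g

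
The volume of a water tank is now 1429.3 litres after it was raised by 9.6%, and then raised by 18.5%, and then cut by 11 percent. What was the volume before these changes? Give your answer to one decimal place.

1236.5 litres

The overall multiplier applied was 1.096 × 1.185 × 0.89 = 1.1558964.
So the original volume was 1429.3 ÷ 1.1558964 ≈ 1236.5 litres.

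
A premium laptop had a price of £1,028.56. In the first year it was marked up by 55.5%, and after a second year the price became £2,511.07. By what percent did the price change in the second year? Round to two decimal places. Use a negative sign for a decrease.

After the first year: £1,028.56 × 1.555 = £1599.4108.
Second-year multiplier: £2,511.07 ÷ £1599.4108 ≈ 1.569997.
That is a change of 57.00%.

57.00%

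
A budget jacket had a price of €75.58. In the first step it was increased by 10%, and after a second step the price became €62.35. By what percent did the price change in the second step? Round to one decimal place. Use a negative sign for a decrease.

-25.0%

After the first step: €75.58 × 1.1 = €83.138.
Second-step multiplier: €62.35 ÷ €83.138 ≈ 0.74996.
That is a change of -25.0%.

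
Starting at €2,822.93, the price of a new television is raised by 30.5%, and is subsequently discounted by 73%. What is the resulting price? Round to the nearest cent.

€994.66

Each change multiplies by a factor: 1.305 × 0.27 = 0.35235.
€2,822.93 × 0.35235 = €994.6593855 ≈ €994.66.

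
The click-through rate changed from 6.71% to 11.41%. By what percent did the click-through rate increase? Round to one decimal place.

The change is 11.41 − 6.71 = 4.70 percentage points.
Relative to the original 6.71%, that is 4.70 ÷ 6.71 ≈ 70.0%.
So the click-through rate rose by 70.0%.

70.0%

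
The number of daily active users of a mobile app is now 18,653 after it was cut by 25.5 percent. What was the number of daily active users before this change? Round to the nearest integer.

The overall multiplier applied was 0.745.
So the original number of daily active users was 18,653 ÷ 0.745 ≈ 25,038.

25,038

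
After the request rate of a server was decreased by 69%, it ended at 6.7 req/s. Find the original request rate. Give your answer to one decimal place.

The overall multiplier applied was 0.31.
So the original request rate was 6.7 ÷ 0.31 ≈ 21.6 req/s.

21.6 req/s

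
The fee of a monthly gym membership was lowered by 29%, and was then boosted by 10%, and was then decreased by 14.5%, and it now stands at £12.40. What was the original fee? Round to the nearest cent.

Undoing the 14.5% decrease: £12.40 ÷ 0.855 ≈ £14.502924.
Undoing the 10% increase: £14.502924 ÷ 1.1 ≈ £13.184476.
Undoing the 29% decrease: £13.184476 ÷ 0.71 ≈ £18.57.

£18.57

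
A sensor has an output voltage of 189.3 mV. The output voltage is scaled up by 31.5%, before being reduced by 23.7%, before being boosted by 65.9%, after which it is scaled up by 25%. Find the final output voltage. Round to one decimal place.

Apply the 31.5% increase: 189.3 × 1.315 = 248.9295.
After the 23.7% decrease: 248.9295 × 0.763 = 189.9332085.
65.9% increase: 189.9332085 × 1.659 = 315.0991929015.
After the 25% increase: 315.0991929015 × 1.25 = 393.873991126875 ≈ 393.9.

393.9 mV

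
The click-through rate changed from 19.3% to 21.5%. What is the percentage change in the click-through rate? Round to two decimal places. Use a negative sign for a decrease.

The change is 21.5 − 19.3 = 2.2 percentage points.
Relative to the original 19.3%, that is 2.2 ÷ 19.3 ≈ 11.40%.

11.40%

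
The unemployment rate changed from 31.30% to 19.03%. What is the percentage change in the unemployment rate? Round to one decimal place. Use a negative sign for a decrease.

The change is 19.03 − 31.30 = -12.27 percentage points.
Relative to the original 31.30%, that is -12.27 ÷ 31.30 ≈ -39.2%.

-39.2%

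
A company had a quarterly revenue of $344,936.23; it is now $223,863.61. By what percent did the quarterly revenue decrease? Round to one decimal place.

35.1%

Change: $223,863.61 − $344,936.23 = -$121,072.62.
Relative to the original: -$121,072.62 ÷ $344,936.23 ≈ -35.1%.
So the quarterly revenue decreased by 35.1%.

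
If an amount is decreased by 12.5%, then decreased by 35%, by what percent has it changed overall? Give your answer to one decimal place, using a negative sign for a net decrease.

The combined multiplier is 0.875 × 0.65 = 0.56875.
That corresponds to a decrease of 43.1%.

-43.1%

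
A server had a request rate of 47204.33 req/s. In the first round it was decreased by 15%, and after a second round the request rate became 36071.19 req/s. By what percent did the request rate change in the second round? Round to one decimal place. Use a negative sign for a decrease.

-10.1%

After the first round: 47204.33 × 0.85 = 40123.6805.
Second-round multiplier: 36071.19 ÷ 40123.6805 ≈ 0.899.
That is a change of -10.1%.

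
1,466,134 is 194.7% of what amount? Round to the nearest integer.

1,466,134 ÷ 1.947 ≈ 753,022.

753,022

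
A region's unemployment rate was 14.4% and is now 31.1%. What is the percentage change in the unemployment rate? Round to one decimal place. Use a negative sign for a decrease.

116.0%

The change is 31.1 − 14.4 = 16.7 percentage points.
Relative to the original 14.4%, that is 16.7 ÷ 14.4 ≈ 116.0%.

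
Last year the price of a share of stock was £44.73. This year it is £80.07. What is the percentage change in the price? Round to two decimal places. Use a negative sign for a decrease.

79.01%

Change: £80.07 − £44.73 = £35.34.
Relative to the original: £35.34 ÷ £44.73 ≈ 79.01%.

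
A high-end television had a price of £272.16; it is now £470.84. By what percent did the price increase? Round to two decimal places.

Change: £470.84 − £272.16 = £198.68.
Relative to the original: £198.68 ÷ £272.16 ≈ 73.00%.
So the price increased by 73.00%.

73.00%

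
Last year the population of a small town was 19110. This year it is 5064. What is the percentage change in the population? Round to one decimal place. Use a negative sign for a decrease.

-73.5%

Change: 5064 − 19110 = -14046.
Relative to the original: -14046 ÷ 19110 ≈ -73.5%.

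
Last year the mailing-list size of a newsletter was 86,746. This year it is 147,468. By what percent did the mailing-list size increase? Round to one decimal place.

70.0%

Change: 147,468 − 86,746 = 60,722.
Relative to the original: 60,722 ÷ 86,746 ≈ 70.0%.
So the mailing-list size increased by 70.0%.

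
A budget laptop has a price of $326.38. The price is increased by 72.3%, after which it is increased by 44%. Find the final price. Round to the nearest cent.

Apply the 72.3% increase: $326.38 × 1.723 = $562.35274.
44% increase: $562.35274 × 1.44 = $809.7879456 ≈ $809.79.

$809.79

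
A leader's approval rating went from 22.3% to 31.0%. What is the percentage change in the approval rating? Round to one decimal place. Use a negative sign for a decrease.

39.0%

The change is 31.0 − 22.3 = 8.7 percentage points.
Relative to the original 22.3%, that is 8.7 ÷ 22.3 ≈ 39.0%.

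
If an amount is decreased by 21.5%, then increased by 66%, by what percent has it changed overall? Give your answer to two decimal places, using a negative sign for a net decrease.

A 21.5% decrease multiplies by 0.785.
Then a 66% increase: 0.785 × 1.66 = 1.3031.
Overall factor 1.3031, i.e. 30.31%.

30.31%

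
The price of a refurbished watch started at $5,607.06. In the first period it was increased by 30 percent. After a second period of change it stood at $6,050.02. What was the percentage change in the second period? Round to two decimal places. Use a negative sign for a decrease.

After the first period: $5,607.06 × 1.3 = $7289.178.
Second-period multiplier: $6,050.02 ÷ $7289.178 ≈ 0.83.
That is a change of -17.00%.

-17.00%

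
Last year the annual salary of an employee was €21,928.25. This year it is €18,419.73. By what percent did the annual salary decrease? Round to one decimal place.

16.0%

Change: €18,419.73 − €21,928.25 = -€3,508.52.
Relative to the original: -€3,508.52 ÷ €21,928.25 = -16.0%.
So the annual salary decreased by 16.0%.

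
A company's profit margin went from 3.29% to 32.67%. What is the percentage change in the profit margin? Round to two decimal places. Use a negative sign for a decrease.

The change is 32.67 − 3.29 = 29.38 percentage points.
Relative to the original 3.29%, that is 29.38 ÷ 3.29 ≈ 893.01%.

893.01%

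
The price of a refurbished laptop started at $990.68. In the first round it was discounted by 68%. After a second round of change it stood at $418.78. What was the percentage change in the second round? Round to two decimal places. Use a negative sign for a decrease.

After the first round: $990.68 × 0.32 = $317.0176.
Second-round multiplier: $418.78 ÷ $317.0176 ≈ 1.320999.
That is a change of 32.10%.

32.10%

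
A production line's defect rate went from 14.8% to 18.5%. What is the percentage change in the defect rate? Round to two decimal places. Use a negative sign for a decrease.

The change is 18.5 − 14.8 = 3.7 percentage points.
Relative to the original 14.8%, that is 3.7 ÷ 14.8 = 25.00%.

25.00%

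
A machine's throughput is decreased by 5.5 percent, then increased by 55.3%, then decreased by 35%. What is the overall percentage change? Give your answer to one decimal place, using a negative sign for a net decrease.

-4.6%

The combined multiplier is 0.945 × 1.553 × 0.65 = 0.95393025.
That corresponds to a decrease of 4.6%.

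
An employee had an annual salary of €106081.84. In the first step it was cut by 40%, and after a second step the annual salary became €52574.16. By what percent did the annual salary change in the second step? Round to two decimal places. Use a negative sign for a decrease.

-17.40%

After the first step: €106081.84 × 0.6 = €63649.104.
Second-step multiplier: €52574.16 ÷ €63649.104 ≈ 0.826.
That is a change of -17.40%.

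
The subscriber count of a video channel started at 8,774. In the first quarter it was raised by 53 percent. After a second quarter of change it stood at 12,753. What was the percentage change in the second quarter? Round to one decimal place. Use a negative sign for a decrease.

-5.0%

After the first quarter: 8,774 × 1.53 = 13424.22.
Second-quarter multiplier: 12,753 ÷ 13424.22 ≈ 0.95.
That is a change of -5.0%.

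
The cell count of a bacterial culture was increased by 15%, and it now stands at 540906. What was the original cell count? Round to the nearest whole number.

The overall multiplier applied was 1.15.
So the original cell count was 540906 ÷ 1.15 ≈ 470353.

470353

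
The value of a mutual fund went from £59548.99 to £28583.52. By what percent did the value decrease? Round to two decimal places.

Change: £28583.52 − £59548.99 = -£30965.47.
Relative to the original: -£30965.47 ÷ £59548.99 ≈ -52.00%.
So the value decreased by 52.00%.

52.00%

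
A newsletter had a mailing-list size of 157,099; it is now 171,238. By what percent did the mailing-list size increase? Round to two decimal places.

Change: 171,238 − 157,099 = 14,139.
Relative to the original: 14,139 ÷ 157,099 ≈ 9.00%.
So the mailing-list size increased by 9.00%.

9.00%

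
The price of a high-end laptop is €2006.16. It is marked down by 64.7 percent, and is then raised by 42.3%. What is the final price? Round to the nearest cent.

Apply the 64.7% decrease: €2006.16 × 0.353 = €708.17448.
Apply the 42.3% increase: €708.17448 × 1.423 = €1007.73228504 ≈ €1007.73.

€1007.73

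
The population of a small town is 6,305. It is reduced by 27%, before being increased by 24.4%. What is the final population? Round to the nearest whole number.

5,726

Apply the 27% decrease: 6,305 × 0.73 = 4602.65.
24.4% increase: 4602.65 × 1.244 = 5725.6966 ≈ 5,726.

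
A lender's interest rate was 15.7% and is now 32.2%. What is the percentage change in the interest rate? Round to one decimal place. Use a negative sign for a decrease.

The change is 32.2 − 15.7 = 16.5 percentage points.
Relative to the original 15.7%, that is 16.5 ÷ 15.7 ≈ 105.1%.

105.1%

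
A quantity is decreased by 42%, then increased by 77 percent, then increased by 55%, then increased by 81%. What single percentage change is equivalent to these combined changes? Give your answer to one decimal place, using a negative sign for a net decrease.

The combined multiplier is 0.58 × 1.77 × 1.55 × 1.81 = 2.8801263.
That corresponds to an increase of 188.0%.

188.0%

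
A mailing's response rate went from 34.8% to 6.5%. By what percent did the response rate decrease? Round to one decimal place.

81.3%

The change is 6.5 − 34.8 = -28.3 percentage points.
Relative to the original 34.8%, that is -28.3 ÷ 34.8 ≈ -81.3%.
So the response rate fell by 81.3%.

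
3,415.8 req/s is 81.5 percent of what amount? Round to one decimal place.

3,415.8 req/s ÷ 0.815 ≈ 4,191.2 req/s.

4,191.2 req/s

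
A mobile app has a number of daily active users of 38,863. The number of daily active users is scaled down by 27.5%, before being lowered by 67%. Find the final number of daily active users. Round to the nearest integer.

Apply the 27.5% decrease: 38,863 × 0.725 = 28175.675.
67% decrease: 28175.675 × 0.33 = 9297.97275 ≈ 9,298.

9,298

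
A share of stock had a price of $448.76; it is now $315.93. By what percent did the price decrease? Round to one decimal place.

Change: $315.93 − $448.76 = -$132.83.
Relative to the original: -$132.83 ÷ $448.76 ≈ -29.6%.
So the price decreased by 29.6%.

29.6%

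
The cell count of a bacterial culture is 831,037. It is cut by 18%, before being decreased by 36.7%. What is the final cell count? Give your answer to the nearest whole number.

Each change multiplies by a factor: 0.82 × 0.633 = 0.51906.
831,037 × 0.51906 = 431358.06522 ≈ 431,358.

431,358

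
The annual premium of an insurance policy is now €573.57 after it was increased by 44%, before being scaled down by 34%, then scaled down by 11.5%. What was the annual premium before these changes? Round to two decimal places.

€681.93

Undoing the 11.5% decrease: €573.57 ÷ 0.885 ≈ €648.101695.
Undoing the 34% decrease: €648.101695 ÷ 0.66 ≈ €981.972265.
Undoing the 44% increase: €981.972265 ÷ 1.44 ≈ €681.93.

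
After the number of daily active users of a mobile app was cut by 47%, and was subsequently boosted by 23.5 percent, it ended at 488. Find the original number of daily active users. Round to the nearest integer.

746

The overall multiplier applied was 0.53 × 1.235 = 0.65455.
So the original number of daily active users was 488 ÷ 0.65455 ≈ 746.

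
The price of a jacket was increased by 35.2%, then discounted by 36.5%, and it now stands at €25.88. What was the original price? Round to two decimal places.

Undoing the 36.5% decrease: €25.88 ÷ 0.635 ≈ €40.755906.
Undoing the 35.2% increase: €40.755906 ÷ 1.352 ≈ €30.14.

€30.14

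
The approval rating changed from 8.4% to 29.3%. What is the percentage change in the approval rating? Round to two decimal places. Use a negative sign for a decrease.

248.81%

The change is 29.3 − 8.4 = 20.9 percentage points.
Relative to the original 8.4%, that is 20.9 ÷ 8.4 ≈ 248.81%.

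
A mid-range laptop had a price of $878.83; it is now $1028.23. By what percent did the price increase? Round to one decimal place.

17.0%

Change: $1028.23 − $878.83 = $149.40.
Relative to the original: $149.40 ÷ $878.83 ≈ 17.0%.
So the price increased by 17.0%.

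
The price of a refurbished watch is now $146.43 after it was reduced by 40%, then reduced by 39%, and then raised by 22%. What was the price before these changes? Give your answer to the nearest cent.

$327.94

The overall multiplier applied was 0.6 × 0.61 × 1.22 = 0.44652.
So the original price was $146.43 ÷ 0.44652 ≈ $327.94.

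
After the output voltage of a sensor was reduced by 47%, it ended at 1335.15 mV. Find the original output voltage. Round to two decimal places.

The overall multiplier applied was 0.53.
So the original output voltage was 1335.15 ÷ 0.53 ≈ 2519.15 mV.

2519.15 mV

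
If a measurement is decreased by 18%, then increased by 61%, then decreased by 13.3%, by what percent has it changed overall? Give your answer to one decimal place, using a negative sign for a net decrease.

14.5%

The combined multiplier is 0.82 × 1.61 × 0.867 = 1.1446134.
That corresponds to an increase of 14.5%.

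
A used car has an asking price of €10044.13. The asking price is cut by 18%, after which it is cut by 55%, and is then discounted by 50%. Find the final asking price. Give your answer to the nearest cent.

Each change multiplies by a factor: 0.82 × 0.45 × 0.5 = 0.1845.
€10044.13 × 0.1845 = €1853.141985 ≈ €1853.14.

€1853.14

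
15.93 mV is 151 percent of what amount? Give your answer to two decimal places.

10.55 mV

15.93 mV ÷ 1.51 ≈ 10.55 mV.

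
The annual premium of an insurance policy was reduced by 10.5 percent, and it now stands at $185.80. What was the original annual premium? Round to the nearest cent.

The overall multiplier applied was 0.895.
So the original annual premium was $185.80 ÷ 0.895 ≈ $207.60.

$207.60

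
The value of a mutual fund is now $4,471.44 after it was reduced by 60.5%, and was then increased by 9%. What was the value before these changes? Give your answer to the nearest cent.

$10,385.41

The overall multiplier applied was 0.395 × 1.09 = 0.43055.
So the original value was $4,471.44 ÷ 0.43055 ≈ $10,385.41.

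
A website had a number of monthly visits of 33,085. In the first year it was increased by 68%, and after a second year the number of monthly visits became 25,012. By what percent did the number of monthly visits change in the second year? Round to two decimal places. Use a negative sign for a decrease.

After the first year: 33,085 × 1.68 = 55582.8.
Second-year multiplier: 25,012 ÷ 55582.8 ≈ 0.449995.
That is a change of -55.00%.

-55.00%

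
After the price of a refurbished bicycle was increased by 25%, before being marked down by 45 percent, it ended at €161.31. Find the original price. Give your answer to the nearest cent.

€234.63

The overall multiplier applied was 1.25 × 0.55 = 0.6875.
So the original price was €161.31 ÷ 0.6875 ≈ €234.63.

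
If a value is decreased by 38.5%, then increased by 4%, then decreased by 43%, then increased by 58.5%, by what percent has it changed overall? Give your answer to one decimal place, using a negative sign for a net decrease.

A 38.5% decrease multiplies by 0.615.
Then a 4% increase: 0.615 × 1.04 = 0.6396.
Then a 43% decrease: 0.6396 × 0.57 = 0.364572.
Then a 58.5% increase: 0.364572 × 1.585 = 0.57784662.
Overall factor 0.57784662, i.e. -42.2%.

-42.2%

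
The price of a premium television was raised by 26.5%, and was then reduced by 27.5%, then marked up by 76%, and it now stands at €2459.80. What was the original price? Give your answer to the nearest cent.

The overall multiplier applied was 1.265 × 0.725 × 1.76 = 1.61414.
So the original price was €2459.80 ÷ 1.61414 ≈ €1523.91.

€1523.91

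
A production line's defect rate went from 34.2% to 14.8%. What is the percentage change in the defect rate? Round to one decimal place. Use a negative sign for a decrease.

The change is 14.8 − 34.2 = -19.4 percentage points.
Relative to the original 34.2%, that is -19.4 ÷ 34.2 ≈ -56.7%.

-56.7%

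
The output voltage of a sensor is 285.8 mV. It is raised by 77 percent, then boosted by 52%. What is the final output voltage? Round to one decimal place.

77% increase: 285.8 × 1.77 = 505.866.
After the 52% increase: 505.866 × 1.52 = 768.91632 ≈ 768.9.

768.9 mV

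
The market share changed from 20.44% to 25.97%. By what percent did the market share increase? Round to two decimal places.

The change is 25.97 − 20.44 = 5.53 percentage points.
Relative to the original 20.44%, that is 5.53 ÷ 20.44 ≈ 27.05%.
So the market share rose by 27.05%.

27.05%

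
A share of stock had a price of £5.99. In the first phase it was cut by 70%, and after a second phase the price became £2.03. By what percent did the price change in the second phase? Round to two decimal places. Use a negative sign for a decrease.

After the first phase: £5.99 × 0.3 = £1.797.
Second-phase multiplier: £2.03 ÷ £1.797 ≈ 1.129661.
That is a change of 12.97%.

12.97%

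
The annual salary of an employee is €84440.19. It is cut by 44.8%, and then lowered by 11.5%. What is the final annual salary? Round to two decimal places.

€41250.72

Each change multiplies by a factor: 0.552 × 0.885 = 0.48852.
€84440.19 × 0.48852 = €41250.7216188 ≈ €41250.72.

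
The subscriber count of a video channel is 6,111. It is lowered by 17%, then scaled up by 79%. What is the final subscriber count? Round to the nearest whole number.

9,079

After the 17% decrease: 6,111 × 0.83 = 5072.13.
After the 79% increase: 5072.13 × 1.79 = 9079.1127 ≈ 9,079.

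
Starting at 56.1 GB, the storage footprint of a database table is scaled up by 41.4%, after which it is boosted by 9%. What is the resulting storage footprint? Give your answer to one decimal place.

Each change multiplies by a factor: 1.414 × 1.09 = 1.54126.
56.1 × 1.54126 = 86.464686 ≈ 86.5.

86.5 GB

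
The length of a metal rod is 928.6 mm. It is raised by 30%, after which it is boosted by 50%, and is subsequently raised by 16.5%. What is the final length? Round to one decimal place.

Apply the 30% increase: 928.6 × 1.3 = 1207.18.
50% increase: 1207.18 × 1.5 = 1810.77.
After the 16.5% increase: 1810.77 × 1.165 = 2109.54705 ≈ 2109.5.

2109.5 mm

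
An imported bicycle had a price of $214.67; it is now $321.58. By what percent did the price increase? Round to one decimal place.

Change: $321.58 − $214.67 = $106.91.
Relative to the original: $106.91 ÷ $214.67 ≈ 49.8%.
So the price increased by 49.8%.

49.8%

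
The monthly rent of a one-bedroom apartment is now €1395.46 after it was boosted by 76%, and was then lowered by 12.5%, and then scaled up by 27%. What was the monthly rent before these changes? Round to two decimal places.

€713.50

Undoing the 27% increase: €1395.46 ÷ 1.27 ≈ €1098.787402.
Undoing the 12.5% decrease: €1098.787402 ÷ 0.875 ≈ €1255.757031.
Undoing the 76% increase: €1255.757031 ÷ 1.76 ≈ €713.50.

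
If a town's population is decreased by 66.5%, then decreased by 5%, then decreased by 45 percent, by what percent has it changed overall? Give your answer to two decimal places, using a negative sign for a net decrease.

A 66.5% decrease multiplies by 0.335.
Then a 5% decrease: 0.335 × 0.95 = 0.31825.
Then a 45% decrease: 0.31825 × 0.55 = 0.1750375.
Overall factor 0.1750375, i.e. -82.50%.

-82.50%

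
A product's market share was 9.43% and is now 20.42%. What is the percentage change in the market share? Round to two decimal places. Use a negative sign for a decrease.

116.54%

The change is 20.42 − 9.43 = 10.99 percentage points.
Relative to the original 9.43%, that is 10.99 ÷ 9.43 ≈ 116.54%.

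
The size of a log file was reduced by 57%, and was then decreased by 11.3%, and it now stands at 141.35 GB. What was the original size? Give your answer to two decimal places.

The overall multiplier applied was 0.43 × 0.887 = 0.38141.
So the original size was 141.35 ÷ 0.38141 ≈ 370.60 GB.

370.60 GB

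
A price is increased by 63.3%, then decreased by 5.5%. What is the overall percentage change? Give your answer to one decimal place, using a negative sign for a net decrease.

54.3%

The combined multiplier is 1.633 × 0.945 = 1.543185.
That corresponds to an increase of 54.3%.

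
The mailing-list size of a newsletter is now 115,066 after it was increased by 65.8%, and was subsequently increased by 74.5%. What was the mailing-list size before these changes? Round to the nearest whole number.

39,771

The overall multiplier applied was 1.658 × 1.745 = 2.89321.
So the original mailing-list size was 115,066 ÷ 2.89321 ≈ 39,771.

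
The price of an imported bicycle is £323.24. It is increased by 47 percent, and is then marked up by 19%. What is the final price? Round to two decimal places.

£565.44

47% increase: £323.24 × 1.47 = £475.1628.
Apply the 19% increase: £475.1628 × 1.19 = £565.443732 ≈ £565.44.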